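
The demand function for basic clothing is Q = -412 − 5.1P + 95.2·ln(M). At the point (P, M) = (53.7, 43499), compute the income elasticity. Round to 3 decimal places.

At P = 53.7, M = 43499: Q = 330.913.
Holding P constant, ∂Q/∂M = 95.2/M = 0.00218856.
η_M = (∂Q/∂M)·(M/Q) = 0.00218856 × (43499/330.913) = 0.288.

0.288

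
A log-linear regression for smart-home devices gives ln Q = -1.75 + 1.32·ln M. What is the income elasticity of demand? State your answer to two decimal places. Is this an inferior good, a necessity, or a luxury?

1.32 (luxury)

In a log-linear demand, the coefficient on ln M is the income elasticity.
So η = 1.32.
η > 1 ⇒ luxury.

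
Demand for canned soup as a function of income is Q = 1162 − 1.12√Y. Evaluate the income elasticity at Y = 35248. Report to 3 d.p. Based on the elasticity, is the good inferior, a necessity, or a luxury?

-0.110 (inferior good)

At Y = 35248: Q = 951.726.
dQ/dY = -1.12/(2√Y) = -0.00298278 at this income.
η = (dQ/dY)·(Y/Q) = -0.00298278 × (35248/951.726) = -0.110.
Since η < 0, the good is an inferior good.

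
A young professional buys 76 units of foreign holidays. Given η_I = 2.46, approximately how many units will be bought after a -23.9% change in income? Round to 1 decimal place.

%ΔQ ≈ η × %ΔI = 2.46 × (-23.9%) = -58.794%.
New Q ≈ 76 × (1 − 0.58794) = 31.3.

31.3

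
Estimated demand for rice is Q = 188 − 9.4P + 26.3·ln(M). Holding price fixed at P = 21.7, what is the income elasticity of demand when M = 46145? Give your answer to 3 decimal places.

At P = 21.7, M = 46145: Q = 266.470.
Holding P constant, ∂Q/∂M = 26.3/M = 0.000569943.
η_M = (∂Q/∂M)·(M/Q) = 0.000569943 × (46145/266.470) = 0.099.

0.099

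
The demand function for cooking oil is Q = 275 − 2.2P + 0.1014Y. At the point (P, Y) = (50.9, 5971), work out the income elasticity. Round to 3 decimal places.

At P = 50.9, Y = 5971: Q = 768.479.
Holding P constant, ∂Q/∂Y = 0.1014.
η_Y = (∂Q/∂Y)·(Y/Q) = 0.1014 × (5971/768.479) = 0.788.

0.788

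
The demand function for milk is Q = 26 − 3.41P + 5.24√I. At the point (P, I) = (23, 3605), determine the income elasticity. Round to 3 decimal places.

0.600

At P = 23, I = 3605: Q = 262.188.
Holding P constant, ∂Q/∂I = 5.24/(2√I) = 0.0436364.
η_I = (∂Q/∂I)·(I/Q) = 0.0436364 × (3605/262.188) = 0.600.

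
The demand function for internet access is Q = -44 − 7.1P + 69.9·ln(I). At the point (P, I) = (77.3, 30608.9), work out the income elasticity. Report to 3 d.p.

At P = 77.3, I = 30608.9: Q = 129.170.
Holding P constant, ∂Q/∂I = 69.9/I = 0.00228365.
η_I = (∂Q/∂I)·(I/Q) = 0.00228365 × (30608.9/129.170) = 0.541.

0.541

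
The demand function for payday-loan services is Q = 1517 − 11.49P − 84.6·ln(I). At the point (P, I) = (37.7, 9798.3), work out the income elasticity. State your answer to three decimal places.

At P = 37.7, I = 9798.3: Q = 306.356.
Holding P constant, ∂Q/∂I = -84.6/I = -0.00863415.
η_I = (∂Q/∂I)·(I/Q) = -0.00863415 × (9798.3/306.356) = -0.276.

-0.276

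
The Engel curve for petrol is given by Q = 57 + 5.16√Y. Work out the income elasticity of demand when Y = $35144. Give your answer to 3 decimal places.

0.472

At Y = 35144: Q = 1024.331.
dQ/dY = 5.16/(2√Y) = 0.0137624 at this income.
η = (dQ/dY)·(Y/Q) = 0.0137624 × (35144/1024.331) = 0.472.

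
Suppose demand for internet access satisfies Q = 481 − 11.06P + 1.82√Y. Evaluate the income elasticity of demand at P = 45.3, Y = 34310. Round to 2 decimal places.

At P = 45.3, Y = 34310: Q = 317.100.
Holding P constant, ∂Q/∂Y = 1.82/(2√Y) = 0.00491282.
η_Y = (∂Q/∂Y)·(Y/Q) = 0.00491282 × (34310/317.100) = 0.53.

0.53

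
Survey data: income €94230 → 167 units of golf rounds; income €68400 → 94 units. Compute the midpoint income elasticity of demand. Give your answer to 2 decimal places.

ΔQ = 94 − 167 = -73; midpoint Q̄ = (167 + 94)/2 = 130.5.
ΔI = 68400 − 94230 = -25830; midpoint Ī = (94230 + 68400)/2 = 81315.
η = (ΔQ/Q̄) ÷ (ΔI/Ī) = (-73/130.5) ÷ (-25830/81315) = 1.76.

1.76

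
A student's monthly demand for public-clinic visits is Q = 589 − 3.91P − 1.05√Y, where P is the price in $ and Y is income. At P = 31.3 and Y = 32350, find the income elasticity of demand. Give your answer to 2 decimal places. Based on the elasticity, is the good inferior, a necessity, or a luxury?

-0.34 (inferior good)

At P = 31.3, Y = 32350: Q = 277.763.
Holding P constant, ∂Q/∂Y = -1.05/(2√Y) = -0.00291892.
η_Y = (∂Q/∂Y)·(Y/Q) = -0.00291892 × (32350/277.763) = -0.34.
Since η < 0, this is an inferior good.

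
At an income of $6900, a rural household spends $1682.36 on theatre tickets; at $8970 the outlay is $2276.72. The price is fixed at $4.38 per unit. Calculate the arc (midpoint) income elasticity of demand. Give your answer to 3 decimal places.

1.151

With a constant price, Q₁ = 1682.36/4.38 = 384.100 and Q₂ = 2276.72/4.38 = 519.799 (equivalently, work directly with expenditure since P cancels).
Midpoint %ΔQ = (2276.72 − 1682.36)/1979.54 = 0.30025; midpoint %ΔI = (8970 − 6900)/7935 = 0.26087.
η = 0.30025 / 0.26087 = 1.151.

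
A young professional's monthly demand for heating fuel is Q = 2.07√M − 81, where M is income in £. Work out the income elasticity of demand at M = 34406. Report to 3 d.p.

0.634

At M = 34406: Q = 302.961.
dQ/dM = 2.07/(2√M) = 0.00557986 at this income.
η = (dQ/dM)·(M/Q) = 0.00557986 × (34406/302.961) = 0.634.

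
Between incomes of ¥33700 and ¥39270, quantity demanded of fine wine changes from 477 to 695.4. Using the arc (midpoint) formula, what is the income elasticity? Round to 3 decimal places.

2.440

ΔQ = 695.4 − 477 = 218.4; midpoint Q̄ = (477 + 695.4)/2 = 586.2.
ΔI = 39270 − 33700 = 5570; midpoint Ī = (33700 + 39270)/2 = 36485.
η = (ΔQ/Q̄) ÷ (ΔI/Ī) = (218.4/586.2) ÷ (5570/36485) = 2.440.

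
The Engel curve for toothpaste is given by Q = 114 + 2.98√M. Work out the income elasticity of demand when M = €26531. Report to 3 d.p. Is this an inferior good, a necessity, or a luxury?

0.405 (necessity)

At M = 26531: Q = 599.393.
dQ/dM = 2.98/(2√M) = 0.00914765 at this income.
η = (dQ/dM)·(M/Q) = 0.00914765 × (26531/599.393) = 0.405.
Since 0 < η < 1, the good is a necessity.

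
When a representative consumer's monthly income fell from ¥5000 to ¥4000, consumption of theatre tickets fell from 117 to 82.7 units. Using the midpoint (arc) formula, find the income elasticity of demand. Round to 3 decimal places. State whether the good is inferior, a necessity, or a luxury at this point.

1.546 (luxury)

ΔQ = 82.7 − 117 = -34.3; midpoint Q̄ = (117 + 82.7)/2 = 99.85.
ΔI = 4000 − 5000 = -1000; midpoint Ī = (5000 + 4000)/2 = 4500.
η = (ΔQ/Q̄) ÷ (ΔI/Ī) = (-34.3/99.85) ÷ (-1000/4500) = 1.546.
η > 1 ⇒ luxury.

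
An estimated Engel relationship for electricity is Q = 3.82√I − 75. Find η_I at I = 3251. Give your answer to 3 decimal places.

0.763

At I = 3251: Q = 142.807.
dQ/dI = 3.82/(2√I) = 0.0334985 at this income.
η = (dQ/dI)·(I/Q) = 0.0334985 × (3251/142.807) = 0.763.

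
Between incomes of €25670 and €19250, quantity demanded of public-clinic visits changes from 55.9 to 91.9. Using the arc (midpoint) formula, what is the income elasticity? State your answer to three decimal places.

ΔQ = 91.9 − 55.9 = 36; midpoint Q̄ = (55.9 + 91.9)/2 = 73.9.
ΔI = 19250 − 25670 = -6420; midpoint Ī = (25670 + 19250)/2 = 22460.
η = (ΔQ/Q̄) ÷ (ΔI/Ī) = (36/73.9) ÷ (-6420/22460) = -1.704.

-1.704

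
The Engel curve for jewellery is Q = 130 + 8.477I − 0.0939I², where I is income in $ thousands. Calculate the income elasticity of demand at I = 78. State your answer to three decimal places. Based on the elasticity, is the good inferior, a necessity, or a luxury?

-2.189 (inferior good)

At I = 78: Q = 219.9184.
dQ/dI = 8.477 − 0.1878I = -6.17140.
η = (dQ/dI)·(I/Q) = -6.17140 × (78/219.9184) = -2.189.
η < 0 ⇒ inferior good.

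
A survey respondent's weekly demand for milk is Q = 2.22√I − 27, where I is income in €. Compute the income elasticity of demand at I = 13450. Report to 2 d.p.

0.56

At I = 13450: Q = 230.463.
dQ/dI = 2.22/(2√I) = 0.0095711 at this income.
η = (dQ/dI)·(I/Q) = 0.0095711 × (13450/230.463) = 0.56.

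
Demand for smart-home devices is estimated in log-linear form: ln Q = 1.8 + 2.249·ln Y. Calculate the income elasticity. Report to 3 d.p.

In a log-linear demand, the coefficient on ln Y is the income elasticity.
So η = 2.249.

2.249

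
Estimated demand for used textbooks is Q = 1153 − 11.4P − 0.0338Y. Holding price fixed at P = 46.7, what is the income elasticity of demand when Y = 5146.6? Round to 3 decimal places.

At P = 46.7, Y = 5146.6: Q = 446.665.
Holding P constant, ∂Q/∂Y = −0.0338.
η_Y = (∂Q/∂Y)·(Y/Q) = -0.0338 × (5146.6/446.665) = -0.389.

-0.389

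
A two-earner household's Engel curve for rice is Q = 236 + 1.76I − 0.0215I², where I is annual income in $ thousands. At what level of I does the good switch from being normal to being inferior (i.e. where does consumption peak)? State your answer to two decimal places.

40.93

dQ/dI = 1.76 − 0.043I.
The good is inferior where dQ/dI < 0. Setting dQ/dI = 0 gives I = 1.76 / 0.043 = 40.93.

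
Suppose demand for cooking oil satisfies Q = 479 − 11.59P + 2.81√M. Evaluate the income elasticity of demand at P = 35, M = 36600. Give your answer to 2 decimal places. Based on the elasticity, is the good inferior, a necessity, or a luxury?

0.44 (necessity)

At P = 35, M = 36600: Q = 610.935.
Holding P constant, ∂Q/∂M = 2.81/(2√M) = 0.00734405.
η_M = (∂Q/∂M)·(M/Q) = 0.00734405 × (36600/610.935) = 0.44.
Since 0 < η < 1, this is a necessity.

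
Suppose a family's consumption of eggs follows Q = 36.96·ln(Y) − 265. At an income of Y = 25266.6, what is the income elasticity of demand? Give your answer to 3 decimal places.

At Y = 25266.6: Q = 109.672.
dQ/dY = 36.96/Y = 0.0014628 at this income.
η = (dQ/dY)·(Y/Q) = 0.0014628 × (25266.6/109.672) = 0.337.

0.337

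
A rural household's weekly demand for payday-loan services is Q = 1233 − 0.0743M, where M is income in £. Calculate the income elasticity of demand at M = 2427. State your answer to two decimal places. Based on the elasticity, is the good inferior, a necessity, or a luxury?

-0.17 (inferior good)

At M = 2427: Q = 1052.674.
dQ/dM = −0.0743.
η = (dQ/dM)·(M/Q) = -0.0743 × (2427/1052.674) = -0.17.
Since η < 0, the good is an inferior good.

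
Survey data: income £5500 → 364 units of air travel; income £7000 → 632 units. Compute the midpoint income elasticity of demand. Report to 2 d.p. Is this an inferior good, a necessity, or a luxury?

ΔQ = 632 − 364 = 268; midpoint Q̄ = (364 + 632)/2 = 498.
ΔI = 7000 − 5500 = 1500; midpoint Ī = (5500 + 7000)/2 = 6250.
η = (ΔQ/Q̄) ÷ (ΔI/Ī) = (268/498) ÷ (1500/6250) = 2.24.
η > 1 ⇒ luxury.

2.24 (luxury)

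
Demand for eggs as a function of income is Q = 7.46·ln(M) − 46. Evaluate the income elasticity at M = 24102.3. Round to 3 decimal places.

At M = 24102.3: Q = 29.272.
dQ/dM = 7.46/M = 0.000309514 at this income.
η = (dQ/dM)·(M/Q) = 0.000309514 × (24102.3/29.272) = 0.255.

0.255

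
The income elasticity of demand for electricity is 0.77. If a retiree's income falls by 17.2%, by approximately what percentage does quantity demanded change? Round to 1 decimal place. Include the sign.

-13.2%

%ΔQ ≈ η × %ΔI = 0.77 × (-17.2%) = -13.2%.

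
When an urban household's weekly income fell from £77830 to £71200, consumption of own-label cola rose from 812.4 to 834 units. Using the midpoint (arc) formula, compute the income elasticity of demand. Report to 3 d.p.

-0.295

ΔQ = 834 − 812.4 = 21.6; midpoint Q̄ = (812.4 + 834)/2 = 823.2.
ΔI = 71200 − 77830 = -6630; midpoint Ī = (77830 + 71200)/2 = 74515.
η = (ΔQ/Q̄) ÷ (ΔI/Ī) = (21.6/823.2) ÷ (-6630/74515) = -0.295.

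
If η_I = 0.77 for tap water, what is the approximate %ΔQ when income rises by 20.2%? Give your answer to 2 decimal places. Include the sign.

%ΔQ ≈ η × %ΔI = 0.77 × 20.2% = 15.55%.

15.55%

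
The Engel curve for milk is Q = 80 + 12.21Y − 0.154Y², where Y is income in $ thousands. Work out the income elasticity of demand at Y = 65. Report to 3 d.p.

At Y = 65: Q = 223.0000.
dQ/dY = 12.21 − 0.308Y = -7.81000.
η = (dQ/dY)·(Y/Q) = -7.81000 × (65/223.0000) = -2.276.

-2.276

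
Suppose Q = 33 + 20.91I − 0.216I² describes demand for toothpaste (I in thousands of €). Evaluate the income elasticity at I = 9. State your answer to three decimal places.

At I = 9: Q = 203.6940.
dQ/dI = 20.91 − 0.432I = 17.02200.
η = (dQ/dI)·(I/Q) = 17.02200 × (9/203.6940) = 0.752.

0.752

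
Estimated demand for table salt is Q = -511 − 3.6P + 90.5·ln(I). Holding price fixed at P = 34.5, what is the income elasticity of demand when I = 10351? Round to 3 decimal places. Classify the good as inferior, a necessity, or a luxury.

0.449 (necessity)

At P = 34.5, I = 10351: Q = 201.458.
Holding P constant, ∂Q/∂I = 90.5/I = 0.00874312.
η_I = (∂Q/∂I)·(I/Q) = 0.00874312 × (10351/201.458) = 0.449.
Since 0 < η < 1, this is a necessity.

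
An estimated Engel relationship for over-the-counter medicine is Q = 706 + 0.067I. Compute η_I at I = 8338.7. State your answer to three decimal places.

0.442

At I = 8338.7: Q = 1264.693.
dQ/dI = 0.067.
η = (dQ/dI)·(I/Q) = 0.067 × (8338.7/1264.693) = 0.442.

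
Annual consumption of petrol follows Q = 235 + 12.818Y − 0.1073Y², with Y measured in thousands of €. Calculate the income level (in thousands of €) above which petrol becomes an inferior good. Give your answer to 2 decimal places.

dQ/dY = 12.818 − 0.2146Y.
The good is inferior where dQ/dY < 0. Setting dQ/dY = 0 gives Y = 12.818 / 0.2146 = 59.73.

59.73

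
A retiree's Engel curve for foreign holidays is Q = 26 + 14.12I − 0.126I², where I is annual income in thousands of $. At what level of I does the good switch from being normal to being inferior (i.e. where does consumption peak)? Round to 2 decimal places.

56.03

dQ/dI = 14.12 − 0.252I.
The good is inferior where dQ/dI < 0. Setting dQ/dI = 0 gives I = 14.12 / 0.252 = 56.03.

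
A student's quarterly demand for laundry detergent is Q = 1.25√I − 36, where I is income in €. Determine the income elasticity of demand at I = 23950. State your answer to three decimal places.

At I = 23950: Q = 157.447.
dQ/dI = 1.25/(2√I) = 0.00403857 at this income.
η = (dQ/dI)·(I/Q) = 0.00403857 × (23950/157.447) = 0.614.

0.614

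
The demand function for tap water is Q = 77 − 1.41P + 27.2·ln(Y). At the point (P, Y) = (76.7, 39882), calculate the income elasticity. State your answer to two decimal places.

0.11

At P = 76.7, Y = 39882: Q = 257.001.
Holding P constant, ∂Q/∂Y = 27.2/Y = 0.000682012.
η_Y = (∂Q/∂Y)·(Y/Q) = 0.000682012 × (39882/257.001) = 0.11.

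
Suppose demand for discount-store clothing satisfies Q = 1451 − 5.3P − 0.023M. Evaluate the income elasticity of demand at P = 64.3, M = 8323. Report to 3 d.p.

-0.208

At P = 64.3, M = 8323: Q = 918.781.
Holding P constant, ∂Q/∂M = −0.023.
η_M = (∂Q/∂M)·(M/Q) = -0.023 × (8323/918.781) = -0.208.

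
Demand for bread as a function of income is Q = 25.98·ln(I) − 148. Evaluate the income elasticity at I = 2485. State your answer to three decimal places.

0.471

At I = 2485: Q = 55.112.
dQ/dI = 25.98/I = 0.0104547 at this income.
η = (dQ/dI)·(I/Q) = 0.0104547 × (2485/55.112) = 0.471.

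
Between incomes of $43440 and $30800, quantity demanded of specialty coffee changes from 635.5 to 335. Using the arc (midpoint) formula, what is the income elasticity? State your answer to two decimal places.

1.82

ΔQ = 335 − 635.5 = -300.5; midpoint Q̄ = (635.5 + 335)/2 = 485.25.
ΔI = 30800 − 43440 = -12640; midpoint Ī = (43440 + 30800)/2 = 37120.
η = (ΔQ/Q̄) ÷ (ΔI/Ī) = (-300.5/485.25) ÷ (-12640/37120) = 1.82.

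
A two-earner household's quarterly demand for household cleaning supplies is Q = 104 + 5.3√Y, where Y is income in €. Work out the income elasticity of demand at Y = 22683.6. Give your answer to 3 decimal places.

0.442

At Y = 22683.6: Q = 902.237.
dQ/dY = 5.3/(2√Y) = 0.017595 at this income.
η = (dQ/dY)·(Y/Q) = 0.017595 × (22683.6/902.237) = 0.442.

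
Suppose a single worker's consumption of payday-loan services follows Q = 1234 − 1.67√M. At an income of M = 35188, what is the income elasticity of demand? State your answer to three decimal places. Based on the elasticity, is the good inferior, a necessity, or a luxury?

-0.170 (inferior good)

At M = 35188: Q = 920.734.
dQ/dM = -1.67/(2√M) = -0.00445132 at this income.
η = (dQ/dM)·(M/Q) = -0.00445132 × (35188/920.734) = -0.170.
Since η < 0, the good is an inferior good.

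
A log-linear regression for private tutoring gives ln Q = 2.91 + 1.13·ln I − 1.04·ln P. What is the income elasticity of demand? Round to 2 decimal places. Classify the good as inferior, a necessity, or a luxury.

1.13 (luxury)

In a log-linear demand, the coefficient on ln I is the income elasticity.
So η = 1.13.
η > 1 ⇒ luxury.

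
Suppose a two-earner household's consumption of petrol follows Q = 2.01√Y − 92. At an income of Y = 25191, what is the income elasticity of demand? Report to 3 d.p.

At Y = 25191: Q = 227.021.
dQ/dY = 2.01/(2√Y) = 0.00633204 at this income.
η = (dQ/dY)·(Y/Q) = 0.00633204 × (25191/227.021) = 0.703.

0.703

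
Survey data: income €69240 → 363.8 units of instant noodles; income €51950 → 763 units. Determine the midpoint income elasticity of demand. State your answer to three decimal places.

ΔQ = 763 − 363.8 = 399.2; midpoint Q̄ = (363.8 + 763)/2 = 563.4.
ΔI = 51950 − 69240 = -17290; midpoint Ī = (69240 + 51950)/2 = 60595.
η = (ΔQ/Q̄) ÷ (ΔI/Ī) = (399.2/563.4) ÷ (-17290/60595) = -2.483.

-2.483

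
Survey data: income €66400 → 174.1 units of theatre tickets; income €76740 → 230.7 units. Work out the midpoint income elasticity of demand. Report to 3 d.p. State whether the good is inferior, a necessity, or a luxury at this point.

1.936 (luxury)

ΔQ = 230.7 − 174.1 = 56.6; midpoint Q̄ = (174.1 + 230.7)/2 = 202.4.
ΔI = 76740 − 66400 = 10340; midpoint Ī = (66400 + 76740)/2 = 71570.
η = (ΔQ/Q̄) ÷ (ΔI/Ī) = (56.6/202.4) ÷ (10340/71570) = 1.936.
η > 1 ⇒ luxury.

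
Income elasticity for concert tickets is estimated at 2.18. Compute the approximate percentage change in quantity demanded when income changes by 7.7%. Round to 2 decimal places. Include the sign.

%ΔQ ≈ η × %ΔI = 2.18 × 7.7% = 16.79%.

16.79%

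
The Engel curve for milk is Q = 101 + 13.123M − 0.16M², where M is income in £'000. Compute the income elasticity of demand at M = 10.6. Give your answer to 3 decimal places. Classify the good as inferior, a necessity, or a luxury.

0.464 (necessity)

At M = 10.6: Q = 222.1262.
dQ/dM = 13.123 − 0.32M = 9.73100.
η = (dQ/dM)·(M/Q) = 9.73100 × (10.6/222.1262) = 0.464.
0 < η < 1 ⇒ necessity.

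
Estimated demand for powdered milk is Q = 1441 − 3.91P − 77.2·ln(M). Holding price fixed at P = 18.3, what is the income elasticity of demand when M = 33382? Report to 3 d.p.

-0.137

At P = 18.3, M = 33382: Q = 565.349.
Holding P constant, ∂Q/∂M = -77.2/M = -0.00231262.
η_M = (∂Q/∂M)·(M/Q) = -0.00231262 × (33382/565.349) = -0.137.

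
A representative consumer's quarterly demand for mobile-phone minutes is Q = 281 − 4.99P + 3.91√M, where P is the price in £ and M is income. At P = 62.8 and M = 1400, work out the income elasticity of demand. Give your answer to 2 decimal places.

At P = 62.8, M = 1400: Q = 113.927.
Holding P constant, ∂Q/∂M = 3.91/(2√M) = 0.0522496.
η_M = (∂Q/∂M)·(M/Q) = 0.0522496 × (1400/113.927) = 0.64.

0.64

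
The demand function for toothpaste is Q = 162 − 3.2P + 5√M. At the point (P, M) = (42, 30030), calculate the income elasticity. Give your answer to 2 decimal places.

0.48

At P = 42, M = 30030: Q = 894.058.
Holding P constant, ∂Q/∂M = 5/(2√M) = 0.0144265.
η_M = (∂Q/∂M)·(M/Q) = 0.0144265 × (30030/894.058) = 0.48.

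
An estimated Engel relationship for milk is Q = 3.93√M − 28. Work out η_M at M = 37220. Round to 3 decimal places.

0.519

At M = 37220: Q = 730.195.
dQ/dM = 3.93/(2√M) = 0.0101853 at this income.
η = (dQ/dM)·(M/Q) = 0.0101853 × (37220/730.195) = 0.519.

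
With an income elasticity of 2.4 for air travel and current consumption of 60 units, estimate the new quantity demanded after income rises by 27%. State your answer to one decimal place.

98.9

%ΔQ ≈ η × %ΔI = 2.4 × 27% = 64.8%.
New Q ≈ 60 × (1 + 0.648) = 98.9.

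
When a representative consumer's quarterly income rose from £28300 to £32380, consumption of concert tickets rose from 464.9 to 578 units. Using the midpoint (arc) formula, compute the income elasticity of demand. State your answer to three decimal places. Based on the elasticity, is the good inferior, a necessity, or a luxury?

ΔQ = 578 − 464.9 = 113.1; midpoint Q̄ = (464.9 + 578)/2 = 521.45.
ΔI = 32380 − 28300 = 4080; midpoint Ī = (28300 + 32380)/2 = 30340.
η = (ΔQ/Q̄) ÷ (ΔI/Ī) = (113.1/521.45) ÷ (4080/30340) = 1.613.
η > 1 ⇒ luxury.

1.613 (luxury)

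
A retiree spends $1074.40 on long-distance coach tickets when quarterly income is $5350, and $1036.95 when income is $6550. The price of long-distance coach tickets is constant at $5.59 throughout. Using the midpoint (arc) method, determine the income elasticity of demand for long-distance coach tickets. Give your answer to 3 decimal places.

-0.176

With a constant price, Q₁ = 1074.40/5.59 = 192.200 and Q₂ = 1036.95/5.59 = 185.501 (equivalently, work directly with expenditure since P cancels).
Midpoint %ΔQ = (1036.95 − 1074.40)/1055.68 = -0.03547; midpoint %ΔI = (6550 − 5350)/5950 = 0.20168.
η = -0.03547 / 0.20168 = -0.176.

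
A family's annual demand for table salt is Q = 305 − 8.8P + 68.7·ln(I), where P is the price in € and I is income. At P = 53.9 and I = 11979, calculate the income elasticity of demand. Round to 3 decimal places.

At P = 53.9, I = 11979: Q = 475.836.
Holding P constant, ∂Q/∂I = 68.7/I = 0.00573504.
η_I = (∂Q/∂I)·(I/Q) = 0.00573504 × (11979/475.836) = 0.144.

0.144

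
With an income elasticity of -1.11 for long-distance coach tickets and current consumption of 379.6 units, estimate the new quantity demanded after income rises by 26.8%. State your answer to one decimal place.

%ΔQ ≈ η × %ΔI = -1.11 × 26.8% = -29.748%.
New Q ≈ 379.6 × (1 − 0.29748) = 266.7.

266.7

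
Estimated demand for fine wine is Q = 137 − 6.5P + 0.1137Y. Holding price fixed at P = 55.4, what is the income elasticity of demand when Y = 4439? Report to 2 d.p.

At P = 55.4, Y = 4439: Q = 281.614.
Holding P constant, ∂Q/∂Y = 0.1137.
η_Y = (∂Q/∂Y)·(Y/Q) = 0.1137 × (4439/281.614) = 1.79.

1.79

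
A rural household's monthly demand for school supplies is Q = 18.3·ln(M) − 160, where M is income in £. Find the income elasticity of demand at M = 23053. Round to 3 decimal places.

At M = 23053: Q = 23.834.
dQ/dM = 18.3/M = 0.000793823 at this income.
η = (dQ/dM)·(M/Q) = 0.000793823 × (23053/23.834) = 0.768.

0.768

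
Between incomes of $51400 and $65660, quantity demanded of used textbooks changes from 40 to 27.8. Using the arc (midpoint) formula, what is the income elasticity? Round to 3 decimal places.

ΔQ = 27.8 − 40 = -12.2; midpoint Q̄ = (40 + 27.8)/2 = 33.9.
ΔI = 65660 − 51400 = 14260; midpoint Ī = (51400 + 65660)/2 = 58530.
η = (ΔQ/Q̄) ÷ (ΔI/Ī) = (-12.2/33.9) ÷ (14260/58530) = -1.477.

-1.477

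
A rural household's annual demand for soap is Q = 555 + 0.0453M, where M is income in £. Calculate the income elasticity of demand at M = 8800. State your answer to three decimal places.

0.418

At M = 8800: Q = 953.640.
dQ/dM = 0.0453.
η = (dQ/dM)·(M/Q) = 0.0453 × (8800/953.640) = 0.418.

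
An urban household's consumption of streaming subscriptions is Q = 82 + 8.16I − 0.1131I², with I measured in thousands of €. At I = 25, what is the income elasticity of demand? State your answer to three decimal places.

At I = 25: Q = 215.3125.
dQ/dI = 8.16 − 0.2262I = 2.50500.
η = (dQ/dI)·(I/Q) = 2.50500 × (25/215.3125) = 0.291.

0.291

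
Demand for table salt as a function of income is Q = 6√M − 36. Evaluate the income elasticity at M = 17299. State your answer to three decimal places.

0.524

At M = 17299: Q = 753.154.
dQ/dM = 6/(2√M) = 0.0228092 at this income.
η = (dQ/dM)·(M/Q) = 0.0228092 × (17299/753.154) = 0.524.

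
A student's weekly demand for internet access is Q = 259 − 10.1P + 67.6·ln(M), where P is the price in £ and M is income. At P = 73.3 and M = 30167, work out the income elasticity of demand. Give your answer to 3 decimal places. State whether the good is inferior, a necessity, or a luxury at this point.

0.313 (necessity)

At P = 73.3, M = 30167: Q = 215.930.
Holding P constant, ∂Q/∂M = 67.6/M = 0.00224086.
η_M = (∂Q/∂M)·(M/Q) = 0.00224086 × (30167/215.930) = 0.313.
Since 0 < η < 1, this is a necessity.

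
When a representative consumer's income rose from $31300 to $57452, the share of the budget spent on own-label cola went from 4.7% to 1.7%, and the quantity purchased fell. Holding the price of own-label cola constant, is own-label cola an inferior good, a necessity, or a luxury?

inferior good

Quantity demanded falls as income rises, so η < 0.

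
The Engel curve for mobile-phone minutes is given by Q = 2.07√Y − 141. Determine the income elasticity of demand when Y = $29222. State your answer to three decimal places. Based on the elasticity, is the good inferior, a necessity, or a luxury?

At Y = 29222: Q = 212.855.
dQ/dY = 2.07/(2√Y) = 0.0060546 at this income.
η = (dQ/dY)·(Y/Q) = 0.0060546 × (29222/212.855) = 0.831.
Since 0 < η < 1, the good is a necessity.

0.831 (necessity)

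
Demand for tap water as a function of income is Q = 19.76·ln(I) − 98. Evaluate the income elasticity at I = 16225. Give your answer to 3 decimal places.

0.211

At I = 16225: Q = 93.560.
dQ/dI = 19.76/I = 0.00121787 at this income.
η = (dQ/dI)·(I/Q) = 0.00121787 × (16225/93.560) = 0.211.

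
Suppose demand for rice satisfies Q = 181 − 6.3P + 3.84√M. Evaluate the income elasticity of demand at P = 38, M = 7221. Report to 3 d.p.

0.609

At P = 38, M = 7221: Q = 267.910.
Holding P constant, ∂Q/∂M = 3.84/(2√M) = 0.0225945.
η_M = (∂Q/∂M)·(M/Q) = 0.0225945 × (7221/267.910) = 0.609.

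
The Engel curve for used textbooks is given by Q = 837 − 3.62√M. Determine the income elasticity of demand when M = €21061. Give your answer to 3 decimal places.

-0.843

At M = 21061: Q = 311.651.
dQ/dM = -3.62/(2√M) = -0.0124721 at this income.
η = (dQ/dM)·(M/Q) = -0.0124721 × (21061/311.651) = -0.843.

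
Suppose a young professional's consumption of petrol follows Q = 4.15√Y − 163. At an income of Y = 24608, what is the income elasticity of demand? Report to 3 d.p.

At Y = 24608: Q = 488.008.
dQ/dY = 4.15/(2√Y) = 0.0132276 at this income.
η = (dQ/dY)·(Y/Q) = 0.0132276 × (24608/488.008) = 0.667.

0.667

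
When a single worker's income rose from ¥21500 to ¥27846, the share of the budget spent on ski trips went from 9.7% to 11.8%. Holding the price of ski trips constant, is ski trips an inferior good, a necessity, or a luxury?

luxury

The budget share rises as income rises, so η > 1.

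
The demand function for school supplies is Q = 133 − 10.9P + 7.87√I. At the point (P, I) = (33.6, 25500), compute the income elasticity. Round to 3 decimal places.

At P = 33.6, I = 25500: Q = 1023.498.
Holding P constant, ∂Q/∂I = 7.87/(2√I) = 0.0246419.
η_I = (∂Q/∂I)·(I/Q) = 0.0246419 × (25500/1023.498) = 0.614.

0.614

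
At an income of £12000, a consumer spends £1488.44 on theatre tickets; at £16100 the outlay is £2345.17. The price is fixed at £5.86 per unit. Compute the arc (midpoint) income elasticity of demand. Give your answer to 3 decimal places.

With a constant price, Q₁ = 1488.44/5.86 = 254.000 and Q₂ = 2345.17/5.86 = 400.200 (equivalently, work directly with expenditure since P cancels).
Midpoint %ΔQ = (2345.17 − 1488.44)/1916.81 = 0.44696; midpoint %ΔI = (16100 − 12000)/14050 = 0.29181.
η = 0.44696 / 0.29181 = 1.532.

1.532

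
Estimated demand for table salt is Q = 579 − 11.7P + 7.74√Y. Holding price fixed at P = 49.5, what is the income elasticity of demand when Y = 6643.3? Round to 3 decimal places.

0.500

At P = 49.5, Y = 6643.3: Q = 630.710.
Holding P constant, ∂Q/∂Y = 7.74/(2√Y) = 0.0474809.
η_Y = (∂Q/∂Y)·(Y/Q) = 0.0474809 × (6643.3/630.710) = 0.500.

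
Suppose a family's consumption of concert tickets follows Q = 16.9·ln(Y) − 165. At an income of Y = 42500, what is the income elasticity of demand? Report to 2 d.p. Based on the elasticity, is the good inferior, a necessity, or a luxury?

1.12 (luxury)

At Y = 42500: Q = 15.108.
dQ/dY = 16.9/Y = 0.000397647 at this income.
η = (dQ/dY)·(Y/Q) = 0.000397647 × (42500/15.108) = 1.12.
Since η > 1, the good is a luxury.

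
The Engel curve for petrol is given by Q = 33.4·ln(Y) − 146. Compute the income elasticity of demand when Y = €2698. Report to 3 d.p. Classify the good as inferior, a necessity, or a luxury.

0.283 (necessity)

At Y = 2698: Q = 117.869.
dQ/dY = 33.4/Y = 0.0123795 at this income.
η = (dQ/dY)·(Y/Q) = 0.0123795 × (2698/117.869) = 0.283.
Since 0 < η < 1, the good is a necessity.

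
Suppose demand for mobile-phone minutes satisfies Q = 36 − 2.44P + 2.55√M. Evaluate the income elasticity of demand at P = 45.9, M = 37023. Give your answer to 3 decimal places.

At P = 45.9, M = 37023: Q = 414.659.
Holding P constant, ∂Q/∂M = 2.55/(2√M) = 0.00662635.
η_M = (∂Q/∂M)·(M/Q) = 0.00662635 × (37023/414.659) = 0.592.

0.592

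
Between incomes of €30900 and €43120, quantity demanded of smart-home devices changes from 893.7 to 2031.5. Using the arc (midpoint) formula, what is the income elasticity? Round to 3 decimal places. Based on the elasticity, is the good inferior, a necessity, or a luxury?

2.356 (luxury)

ΔQ = 2031.5 − 893.7 = 1137.8; midpoint Q̄ = (893.7 + 2031.5)/2 = 1462.6.
ΔI = 43120 − 30900 = 12220; midpoint Ī = (30900 + 43120)/2 = 37010.
η = (ΔQ/Q̄) ÷ (ΔI/Ī) = (1137.8/1462.6) ÷ (12220/37010) = 2.356.
η > 1 ⇒ luxury.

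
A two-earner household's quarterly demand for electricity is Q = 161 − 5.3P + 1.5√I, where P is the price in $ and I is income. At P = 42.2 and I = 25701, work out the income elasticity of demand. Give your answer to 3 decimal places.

At P = 42.2, I = 25701: Q = 177.813.
Holding P constant, ∂Q/∂I = 1.5/(2√I) = 0.00467828.
η_I = (∂Q/∂I)·(I/Q) = 0.00467828 × (25701/177.813) = 0.676.

0.676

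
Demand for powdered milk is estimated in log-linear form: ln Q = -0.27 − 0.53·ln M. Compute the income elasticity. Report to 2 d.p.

In a log-linear demand, the coefficient on ln M is the income elasticity.
So η = -0.53.

-0.53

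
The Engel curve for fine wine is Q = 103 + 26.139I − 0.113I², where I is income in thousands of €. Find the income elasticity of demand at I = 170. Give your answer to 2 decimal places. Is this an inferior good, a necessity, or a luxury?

At I = 170: Q = 1280.9300.
dQ/dI = 26.139 − 0.226I = -12.28100.
η = (dQ/dI)·(I/Q) = -12.28100 × (170/1280.9300) = -1.63.
η < 0 ⇒ inferior good.

-1.63 (inferior good)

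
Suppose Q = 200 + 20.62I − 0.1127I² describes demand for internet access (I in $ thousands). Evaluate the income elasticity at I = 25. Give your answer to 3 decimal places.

0.581

At I = 25: Q = 645.0625.
dQ/dI = 20.62 − 0.2254I = 14.98500.
η = (dQ/dI)·(I/Q) = 14.98500 × (25/645.0625) = 0.581.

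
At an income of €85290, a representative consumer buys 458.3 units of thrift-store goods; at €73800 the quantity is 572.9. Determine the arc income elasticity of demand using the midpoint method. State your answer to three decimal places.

ΔQ = 572.9 − 458.3 = 114.6; midpoint Q̄ = (458.3 + 572.9)/2 = 515.6.
ΔI = 73800 − 85290 = -11490; midpoint Ī = (85290 + 73800)/2 = 79545.
η = (ΔQ/Q̄) ÷ (ΔI/Ī) = (114.6/515.6) ÷ (-11490/79545) = -1.539.

-1.539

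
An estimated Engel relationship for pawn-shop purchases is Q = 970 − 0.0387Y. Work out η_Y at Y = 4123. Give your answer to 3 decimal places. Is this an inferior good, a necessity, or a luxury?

At Y = 4123: Q = 810.440.
dQ/dY = −0.0387.
η = (dQ/dY)·(Y/Q) = -0.0387 × (4123/810.440) = -0.197.
Since η < 0, the good is an inferior good.

-0.197 (inferior good)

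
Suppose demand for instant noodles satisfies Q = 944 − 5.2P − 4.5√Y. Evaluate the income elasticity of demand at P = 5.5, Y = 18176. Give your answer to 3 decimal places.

At P = 5.5, Y = 18176: Q = 308.717.
Holding P constant, ∂Q/∂Y = -4.5/(2√Y) = -0.0166891.
η_Y = (∂Q/∂Y)·(Y/Q) = -0.0166891 × (18176/308.717) = -0.983.

-0.983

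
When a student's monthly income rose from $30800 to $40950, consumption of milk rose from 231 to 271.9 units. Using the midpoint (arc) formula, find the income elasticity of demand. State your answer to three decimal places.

0.575

ΔQ = 271.9 − 231 = 40.9; midpoint Q̄ = (231 + 271.9)/2 = 251.45.
ΔI = 40950 − 30800 = 10150; midpoint Ī = (30800 + 40950)/2 = 35875.
η = (ΔQ/Q̄) ÷ (ΔI/Ī) = (40.9/251.45) ÷ (10150/35875) = 0.575.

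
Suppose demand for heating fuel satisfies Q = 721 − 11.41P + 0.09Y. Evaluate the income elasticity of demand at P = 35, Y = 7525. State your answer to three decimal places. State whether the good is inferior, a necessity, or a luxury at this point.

At P = 35, Y = 7525: Q = 998.900.
Holding P constant, ∂Q/∂Y = 0.09.
η_Y = (∂Q/∂Y)·(Y/Q) = 0.09 × (7525/998.900) = 0.678.
Since 0 < η < 1, this is a necessity.

0.678 (necessity)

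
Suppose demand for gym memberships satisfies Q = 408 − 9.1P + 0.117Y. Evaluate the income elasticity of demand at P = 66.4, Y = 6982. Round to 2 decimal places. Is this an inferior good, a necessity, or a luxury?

1.32 (luxury)

At P = 66.4, Y = 6982: Q = 620.654.
Holding P constant, ∂Q/∂Y = 0.117.
η_Y = (∂Q/∂Y)·(Y/Q) = 0.117 × (6982/620.654) = 1.32.
Since η > 1, this is a luxury.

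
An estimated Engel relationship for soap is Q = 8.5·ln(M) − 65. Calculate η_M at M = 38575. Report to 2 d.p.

At M = 38575: Q = 24.763.
dQ/dM = 8.5/M = 0.00022035 at this income.
η = (dQ/dM)·(M/Q) = 0.00022035 × (38575/24.763) = 0.34.

0.34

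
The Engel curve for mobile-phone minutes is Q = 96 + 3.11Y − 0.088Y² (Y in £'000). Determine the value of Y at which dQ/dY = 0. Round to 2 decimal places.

dQ/dY = 3.11 − 0.176Y.
The good is inferior where dQ/dY < 0. Setting dQ/dY = 0 gives Y = 3.11 / 0.176 = 17.67.

17.67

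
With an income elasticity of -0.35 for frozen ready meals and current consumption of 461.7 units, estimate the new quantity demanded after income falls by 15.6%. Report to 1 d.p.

%ΔQ ≈ η × %ΔI = -0.35 × (-15.6%) = 5.46%.
New Q ≈ 461.7 × (1 + 0.0546) = 486.9.

486.9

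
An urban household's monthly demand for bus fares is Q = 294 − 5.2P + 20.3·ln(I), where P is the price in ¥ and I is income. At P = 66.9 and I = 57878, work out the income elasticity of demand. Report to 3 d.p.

At P = 66.9, I = 57878: Q = 168.732.
Holding P constant, ∂Q/∂I = 20.3/I = 0.000350738.
η_I = (∂Q/∂I)·(I/Q) = 0.000350738 × (57878/168.732) = 0.120.

0.120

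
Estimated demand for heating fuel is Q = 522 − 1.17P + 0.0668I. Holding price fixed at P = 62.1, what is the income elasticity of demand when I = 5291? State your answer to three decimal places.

At P = 62.1, I = 5291: Q = 802.782.
Holding P constant, ∂Q/∂I = 0.0668.
η_I = (∂Q/∂I)·(I/Q) = 0.0668 × (5291/802.782) = 0.440.

0.440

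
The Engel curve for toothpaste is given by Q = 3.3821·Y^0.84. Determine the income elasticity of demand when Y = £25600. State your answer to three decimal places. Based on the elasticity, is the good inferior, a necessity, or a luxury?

For Q = A·Y^β the income elasticity is constant and equal to β.
Here β = 0.84, so η = 0.840.
Since 0 < η < 1, the good is a necessity.

0.840 (necessity)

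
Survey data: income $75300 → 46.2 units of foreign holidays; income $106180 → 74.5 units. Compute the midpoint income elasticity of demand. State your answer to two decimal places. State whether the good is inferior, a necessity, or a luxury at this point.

ΔQ = 74.5 − 46.2 = 28.3; midpoint Q̄ = (46.2 + 74.5)/2 = 60.35.
ΔI = 106180 − 75300 = 30880; midpoint Ī = (75300 + 106180)/2 = 90740.
η = (ΔQ/Q̄) ÷ (ΔI/Ī) = (28.3/60.35) ÷ (30880/90740) = 1.38.
η > 1 ⇒ luxury.

1.38 (luxury)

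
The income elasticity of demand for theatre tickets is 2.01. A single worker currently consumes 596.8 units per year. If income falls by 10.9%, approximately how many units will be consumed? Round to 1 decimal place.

466.0

%ΔQ ≈ η × %ΔI = 2.01 × (-10.9%) = -21.909%.
New Q ≈ 596.8 × (1 − 0.21909) = 466.0.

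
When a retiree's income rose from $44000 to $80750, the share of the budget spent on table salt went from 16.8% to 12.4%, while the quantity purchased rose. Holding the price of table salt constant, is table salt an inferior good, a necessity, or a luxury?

necessity

Quantity rises but the budget share falls as income rises, so 0 < η < 1.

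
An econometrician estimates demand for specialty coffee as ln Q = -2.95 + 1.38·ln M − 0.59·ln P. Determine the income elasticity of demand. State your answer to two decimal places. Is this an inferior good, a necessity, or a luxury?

1.38 (luxury)

In a log-linear demand, the coefficient on ln M is the income elasticity.
So η = 1.38.
η > 1 ⇒ luxury.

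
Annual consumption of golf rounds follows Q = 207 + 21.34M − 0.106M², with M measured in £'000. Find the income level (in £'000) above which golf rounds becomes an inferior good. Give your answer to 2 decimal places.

100.66

dQ/dM = 21.34 − 0.212M.
The good is inferior where dQ/dM < 0. Setting dQ/dM = 0 gives M = 21.34 / 0.212 = 100.66.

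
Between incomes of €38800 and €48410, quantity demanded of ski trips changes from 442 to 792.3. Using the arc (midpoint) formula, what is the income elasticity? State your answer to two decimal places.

2.58

ΔQ = 792.3 − 442 = 350.3; midpoint Q̄ = (442 + 792.3)/2 = 617.15.
ΔI = 48410 − 38800 = 9610; midpoint Ī = (38800 + 48410)/2 = 43605.
η = (ΔQ/Q̄) ÷ (ΔI/Ī) = (350.3/617.15) ÷ (9610/43605) = 2.58.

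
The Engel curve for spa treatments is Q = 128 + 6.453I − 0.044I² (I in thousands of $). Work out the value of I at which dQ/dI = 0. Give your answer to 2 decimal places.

73.33

dQ/dI = 6.453 − 0.088I.
The good is inferior where dQ/dI < 0. Setting dQ/dI = 0 gives I = 6.453 / 0.088 = 73.33.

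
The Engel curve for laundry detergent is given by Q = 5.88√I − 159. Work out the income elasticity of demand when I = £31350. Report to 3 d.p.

0.590

At I = 31350: Q = 882.109.
dQ/dI = 5.88/(2√I) = 0.0166046 at this income.
η = (dQ/dI)·(I/Q) = 0.0166046 × (31350/882.109) = 0.590.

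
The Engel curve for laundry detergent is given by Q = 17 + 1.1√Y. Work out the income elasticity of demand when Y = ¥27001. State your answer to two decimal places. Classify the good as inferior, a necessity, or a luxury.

0.46 (necessity)

At Y = 27001: Q = 197.752.
dQ/dY = 1.1/(2√Y) = 0.00334713 at this income.
η = (dQ/dY)·(Y/Q) = 0.00334713 × (27001/197.752) = 0.46.
Since 0 < η < 1, the good is a necessity.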